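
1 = 1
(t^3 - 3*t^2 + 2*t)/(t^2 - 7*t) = (t^2 - 3*t + 2)/(t - 7)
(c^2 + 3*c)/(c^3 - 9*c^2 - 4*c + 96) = c/(c^2 - 12*c + 32)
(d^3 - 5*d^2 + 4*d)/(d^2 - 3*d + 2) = d*(d - 4)/(d - 2)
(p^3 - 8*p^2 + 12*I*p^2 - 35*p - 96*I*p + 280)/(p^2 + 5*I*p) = p - 8 + 7*I - 56*I/p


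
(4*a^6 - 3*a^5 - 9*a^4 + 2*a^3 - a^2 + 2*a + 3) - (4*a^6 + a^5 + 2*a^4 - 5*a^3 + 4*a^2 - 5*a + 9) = -4*a^5 - 11*a^4 + 7*a^3 - 5*a^2 + 7*a - 6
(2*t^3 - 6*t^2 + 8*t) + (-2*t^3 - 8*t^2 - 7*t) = -14*t^2 + t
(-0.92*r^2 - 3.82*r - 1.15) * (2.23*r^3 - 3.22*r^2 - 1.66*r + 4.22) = -2.0516*r^5 - 5.5562*r^4 + 11.2631*r^3 + 6.1618*r^2 - 14.2114*r - 4.853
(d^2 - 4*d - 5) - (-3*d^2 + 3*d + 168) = 4*d^2 - 7*d - 173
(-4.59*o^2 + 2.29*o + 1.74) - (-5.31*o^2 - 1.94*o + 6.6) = 0.72*o^2 + 4.23*o - 4.86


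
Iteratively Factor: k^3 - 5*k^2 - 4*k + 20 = (k - 5)*(k^2 - 4) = (k - 5)*(k - 2)*(k + 2)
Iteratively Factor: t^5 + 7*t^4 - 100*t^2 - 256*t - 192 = (t + 4)*(t^4 + 3*t^3 - 12*t^2 - 52*t - 48) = (t + 2)*(t + 4)*(t^3 + t^2 - 14*t - 24) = (t + 2)*(t + 3)*(t + 4)*(t^2 - 2*t - 8) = (t - 4)*(t + 2)*(t + 3)*(t + 4)*(t + 2)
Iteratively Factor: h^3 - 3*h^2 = (h)*(h^2 - 3*h) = h^2*(h - 3)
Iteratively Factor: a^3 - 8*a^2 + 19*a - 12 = (a - 4)*(a^2 - 4*a + 3) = (a - 4)*(a - 1)*(a - 3)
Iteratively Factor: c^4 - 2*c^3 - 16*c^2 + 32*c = (c - 4)*(c^3 + 2*c^2 - 8*c) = (c - 4)*(c + 4)*(c^2 - 2*c) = (c - 4)*(c - 2)*(c + 4)*(c)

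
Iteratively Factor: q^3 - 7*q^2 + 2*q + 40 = (q - 5)*(q^2 - 2*q - 8) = (q - 5)*(q + 2)*(q - 4)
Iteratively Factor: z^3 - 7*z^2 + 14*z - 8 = (z - 2)*(z^2 - 5*z + 4) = (z - 4)*(z - 2)*(z - 1)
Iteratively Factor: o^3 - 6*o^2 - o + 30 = (o + 2)*(o^2 - 8*o + 15) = (o - 3)*(o + 2)*(o - 5)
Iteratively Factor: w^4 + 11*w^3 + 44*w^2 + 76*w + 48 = (w + 2)*(w^3 + 9*w^2 + 26*w + 24) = (w + 2)*(w + 3)*(w^2 + 6*w + 8) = (w + 2)*(w + 3)*(w + 4)*(w + 2)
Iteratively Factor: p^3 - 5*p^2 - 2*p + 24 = (p - 3)*(p^2 - 2*p - 8) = (p - 3)*(p + 2)*(p - 4)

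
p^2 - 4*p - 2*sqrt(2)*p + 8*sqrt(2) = (p - 4)*(p - 2*sqrt(2))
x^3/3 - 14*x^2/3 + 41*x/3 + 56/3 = (x/3 + 1/3)*(x - 8)*(x - 7)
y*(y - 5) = y^2 - 5*y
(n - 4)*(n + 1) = n^2 - 3*n - 4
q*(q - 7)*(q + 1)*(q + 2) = q^4 - 4*q^3 - 19*q^2 - 14*q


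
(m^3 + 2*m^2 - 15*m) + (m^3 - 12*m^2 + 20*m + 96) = 2*m^3 - 10*m^2 + 5*m + 96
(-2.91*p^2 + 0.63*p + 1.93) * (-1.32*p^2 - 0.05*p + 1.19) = 3.8412*p^4 - 0.6861*p^3 - 6.042*p^2 + 0.6532*p + 2.2967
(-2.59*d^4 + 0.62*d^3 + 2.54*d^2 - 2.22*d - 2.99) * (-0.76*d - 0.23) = 1.9684*d^5 + 0.1245*d^4 - 2.073*d^3 + 1.103*d^2 + 2.783*d + 0.6877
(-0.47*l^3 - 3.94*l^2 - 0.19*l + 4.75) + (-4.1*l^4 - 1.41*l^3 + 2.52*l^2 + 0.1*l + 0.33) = -4.1*l^4 - 1.88*l^3 - 1.42*l^2 - 0.09*l + 5.08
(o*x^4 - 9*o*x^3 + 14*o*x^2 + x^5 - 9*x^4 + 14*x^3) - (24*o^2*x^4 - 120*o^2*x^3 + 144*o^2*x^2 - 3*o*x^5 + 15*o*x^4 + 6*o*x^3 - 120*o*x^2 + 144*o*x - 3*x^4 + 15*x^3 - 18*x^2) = -24*o^2*x^4 + 120*o^2*x^3 - 144*o^2*x^2 + 3*o*x^5 - 14*o*x^4 - 15*o*x^3 + 134*o*x^2 - 144*o*x + x^5 - 6*x^4 - x^3 + 18*x^2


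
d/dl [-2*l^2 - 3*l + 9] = -4*l - 3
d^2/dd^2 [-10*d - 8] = 0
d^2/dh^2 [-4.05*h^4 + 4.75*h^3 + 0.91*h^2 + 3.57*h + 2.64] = -48.6*h^2 + 28.5*h + 1.82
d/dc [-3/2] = 0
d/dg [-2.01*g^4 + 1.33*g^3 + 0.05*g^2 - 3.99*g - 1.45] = -8.04*g^3 + 3.99*g^2 + 0.1*g - 3.99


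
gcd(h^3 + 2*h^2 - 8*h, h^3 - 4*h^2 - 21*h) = h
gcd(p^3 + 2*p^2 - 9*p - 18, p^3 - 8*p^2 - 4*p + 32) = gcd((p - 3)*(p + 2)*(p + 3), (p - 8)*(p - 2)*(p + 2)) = p + 2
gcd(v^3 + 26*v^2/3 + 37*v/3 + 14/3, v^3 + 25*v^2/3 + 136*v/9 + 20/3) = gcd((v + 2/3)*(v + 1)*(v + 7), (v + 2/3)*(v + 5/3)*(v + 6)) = v + 2/3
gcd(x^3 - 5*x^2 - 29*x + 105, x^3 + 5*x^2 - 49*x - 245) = x^2 - 2*x - 35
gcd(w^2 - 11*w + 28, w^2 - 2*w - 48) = 1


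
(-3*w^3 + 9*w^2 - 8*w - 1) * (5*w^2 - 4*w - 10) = -15*w^5 + 57*w^4 - 46*w^3 - 63*w^2 + 84*w + 10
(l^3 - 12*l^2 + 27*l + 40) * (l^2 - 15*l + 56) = l^5 - 27*l^4 + 263*l^3 - 1037*l^2 + 912*l + 2240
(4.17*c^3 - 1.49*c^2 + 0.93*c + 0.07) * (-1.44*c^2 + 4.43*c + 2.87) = -6.0048*c^5 + 20.6187*c^4 + 4.028*c^3 - 0.2572*c^2 + 2.9792*c + 0.2009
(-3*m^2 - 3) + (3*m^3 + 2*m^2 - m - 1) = 3*m^3 - m^2 - m - 4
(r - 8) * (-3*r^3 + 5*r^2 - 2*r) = -3*r^4 + 29*r^3 - 42*r^2 + 16*r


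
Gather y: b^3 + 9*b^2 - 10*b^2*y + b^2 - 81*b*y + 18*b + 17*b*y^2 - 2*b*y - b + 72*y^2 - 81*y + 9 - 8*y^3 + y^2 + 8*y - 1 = b^3 + 10*b^2 + 17*b - 8*y^3 + y^2*(17*b + 73) + y*(-10*b^2 - 83*b - 73) + 8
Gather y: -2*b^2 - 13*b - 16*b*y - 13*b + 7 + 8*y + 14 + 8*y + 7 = -2*b^2 - 26*b + y*(16 - 16*b) + 28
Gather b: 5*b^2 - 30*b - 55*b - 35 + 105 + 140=5*b^2 - 85*b + 210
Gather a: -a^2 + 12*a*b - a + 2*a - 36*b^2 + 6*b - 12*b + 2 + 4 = -a^2 + a*(12*b + 1) - 36*b^2 - 6*b + 6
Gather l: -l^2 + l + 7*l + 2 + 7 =-l^2 + 8*l + 9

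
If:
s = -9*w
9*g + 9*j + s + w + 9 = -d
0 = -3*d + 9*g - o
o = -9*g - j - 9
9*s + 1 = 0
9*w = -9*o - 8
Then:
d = -511/207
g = -15476/16767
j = 388/1863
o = -73/81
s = -1/9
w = 1/81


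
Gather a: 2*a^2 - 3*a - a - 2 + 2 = 2*a^2 - 4*a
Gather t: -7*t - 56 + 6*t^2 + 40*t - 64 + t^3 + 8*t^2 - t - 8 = t^3 + 14*t^2 + 32*t - 128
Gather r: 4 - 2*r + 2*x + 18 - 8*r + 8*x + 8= -10*r + 10*x + 30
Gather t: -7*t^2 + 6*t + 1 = -7*t^2 + 6*t + 1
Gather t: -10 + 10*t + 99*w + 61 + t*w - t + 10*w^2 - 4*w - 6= t*(w + 9) + 10*w^2 + 95*w + 45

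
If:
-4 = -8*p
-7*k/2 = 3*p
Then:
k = -3/7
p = 1/2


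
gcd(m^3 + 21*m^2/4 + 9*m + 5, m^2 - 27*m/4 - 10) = m + 5/4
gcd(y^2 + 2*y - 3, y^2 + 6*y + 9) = y + 3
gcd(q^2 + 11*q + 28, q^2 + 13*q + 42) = q + 7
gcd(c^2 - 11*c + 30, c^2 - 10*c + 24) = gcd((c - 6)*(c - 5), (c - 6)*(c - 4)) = c - 6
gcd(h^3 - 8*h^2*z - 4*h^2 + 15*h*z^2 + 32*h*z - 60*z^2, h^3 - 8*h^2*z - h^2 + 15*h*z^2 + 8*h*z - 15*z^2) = h^2 - 8*h*z + 15*z^2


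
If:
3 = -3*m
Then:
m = -1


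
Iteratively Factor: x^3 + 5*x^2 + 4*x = (x + 4)*(x^2 + x) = x*(x + 4)*(x + 1)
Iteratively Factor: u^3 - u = (u + 1)*(u^2 - u) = u*(u + 1)*(u - 1)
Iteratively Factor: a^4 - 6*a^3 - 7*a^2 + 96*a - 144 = (a - 3)*(a^3 - 3*a^2 - 16*a + 48) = (a - 4)*(a - 3)*(a^2 + a - 12) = (a - 4)*(a - 3)^2*(a + 4)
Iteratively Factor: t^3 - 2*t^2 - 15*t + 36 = (t - 3)*(t^2 + t - 12) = (t - 3)*(t + 4)*(t - 3)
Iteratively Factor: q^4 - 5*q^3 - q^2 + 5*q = (q - 5)*(q^3 - q) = (q - 5)*(q + 1)*(q^2 - q) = q*(q - 5)*(q + 1)*(q - 1)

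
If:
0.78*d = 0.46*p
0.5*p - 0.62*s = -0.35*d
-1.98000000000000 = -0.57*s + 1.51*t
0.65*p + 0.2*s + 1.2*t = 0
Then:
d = 0.67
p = 1.13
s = 1.29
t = -0.83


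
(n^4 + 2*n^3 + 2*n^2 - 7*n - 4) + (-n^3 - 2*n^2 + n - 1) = n^4 + n^3 - 6*n - 5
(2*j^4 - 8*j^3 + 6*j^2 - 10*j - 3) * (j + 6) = 2*j^5 + 4*j^4 - 42*j^3 + 26*j^2 - 63*j - 18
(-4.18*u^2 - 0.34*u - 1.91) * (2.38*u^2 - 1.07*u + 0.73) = -9.9484*u^4 + 3.6634*u^3 - 7.2334*u^2 + 1.7955*u - 1.3943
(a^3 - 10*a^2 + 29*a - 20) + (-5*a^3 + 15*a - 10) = -4*a^3 - 10*a^2 + 44*a - 30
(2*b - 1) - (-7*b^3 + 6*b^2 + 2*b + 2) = 7*b^3 - 6*b^2 - 3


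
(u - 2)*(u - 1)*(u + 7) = u^3 + 4*u^2 - 19*u + 14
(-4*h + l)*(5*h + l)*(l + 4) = -20*h^2*l - 80*h^2 + h*l^2 + 4*h*l + l^3 + 4*l^2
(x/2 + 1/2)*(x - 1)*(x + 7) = x^3/2 + 7*x^2/2 - x/2 - 7/2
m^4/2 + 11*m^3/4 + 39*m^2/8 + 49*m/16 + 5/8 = (m/2 + 1/4)*(m + 1/2)*(m + 2)*(m + 5/2)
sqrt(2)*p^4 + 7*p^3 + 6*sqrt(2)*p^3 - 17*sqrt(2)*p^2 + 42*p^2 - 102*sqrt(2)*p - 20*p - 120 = (p + 6)*(p - 2*sqrt(2))*(p + 5*sqrt(2))*(sqrt(2)*p + 1)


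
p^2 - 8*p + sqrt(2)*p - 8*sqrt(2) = (p - 8)*(p + sqrt(2))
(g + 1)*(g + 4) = g^2 + 5*g + 4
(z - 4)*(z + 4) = z^2 - 16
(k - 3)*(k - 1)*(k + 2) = k^3 - 2*k^2 - 5*k + 6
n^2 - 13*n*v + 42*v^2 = (n - 7*v)*(n - 6*v)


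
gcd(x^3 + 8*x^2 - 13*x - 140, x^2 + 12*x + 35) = x^2 + 12*x + 35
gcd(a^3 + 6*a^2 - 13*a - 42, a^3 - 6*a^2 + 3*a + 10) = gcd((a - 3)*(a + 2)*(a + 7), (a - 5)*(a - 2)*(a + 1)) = 1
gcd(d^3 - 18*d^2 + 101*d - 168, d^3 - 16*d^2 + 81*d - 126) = d^2 - 10*d + 21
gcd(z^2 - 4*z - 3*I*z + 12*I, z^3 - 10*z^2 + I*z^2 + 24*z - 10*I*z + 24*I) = z - 4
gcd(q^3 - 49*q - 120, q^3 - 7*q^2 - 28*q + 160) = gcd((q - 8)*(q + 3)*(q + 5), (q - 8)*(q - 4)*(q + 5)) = q^2 - 3*q - 40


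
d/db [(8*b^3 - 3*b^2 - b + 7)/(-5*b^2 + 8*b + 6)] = (-40*b^4 + 128*b^3 + 115*b^2 + 34*b - 62)/(25*b^4 - 80*b^3 + 4*b^2 + 96*b + 36)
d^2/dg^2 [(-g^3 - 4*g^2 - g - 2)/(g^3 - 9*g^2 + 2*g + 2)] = 2*(-13*g^6 + 3*g^5 + 51*g^4 + 27*g^3 - 714*g^2 + 54*g - 56)/(g^9 - 27*g^8 + 249*g^7 - 831*g^6 + 390*g^5 + 402*g^4 - 196*g^3 - 84*g^2 + 24*g + 8)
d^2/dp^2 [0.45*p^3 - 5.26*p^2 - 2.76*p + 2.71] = 2.7*p - 10.52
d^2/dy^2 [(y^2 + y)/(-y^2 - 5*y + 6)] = 4*(2*y^3 - 9*y^2 - 9*y - 33)/(y^6 + 15*y^5 + 57*y^4 - 55*y^3 - 342*y^2 + 540*y - 216)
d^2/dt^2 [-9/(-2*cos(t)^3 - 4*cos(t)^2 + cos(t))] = 9*((4*cos(t) + cos(2*t))*(cos(t) + 16*cos(2*t) + 9*cos(3*t))*cos(t)/2 + 2*(6*cos(t)^2 + 8*cos(t) - 1)^2*sin(t)^2)/((4*cos(t) + cos(2*t))^3*cos(t)^3)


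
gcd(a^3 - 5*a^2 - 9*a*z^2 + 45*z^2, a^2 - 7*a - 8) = 1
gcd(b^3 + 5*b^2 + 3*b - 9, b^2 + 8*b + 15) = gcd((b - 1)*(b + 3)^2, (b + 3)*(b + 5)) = b + 3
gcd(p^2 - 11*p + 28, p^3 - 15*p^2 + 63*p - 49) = p - 7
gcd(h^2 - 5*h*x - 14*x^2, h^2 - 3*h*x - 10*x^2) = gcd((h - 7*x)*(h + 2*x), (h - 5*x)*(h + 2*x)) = h + 2*x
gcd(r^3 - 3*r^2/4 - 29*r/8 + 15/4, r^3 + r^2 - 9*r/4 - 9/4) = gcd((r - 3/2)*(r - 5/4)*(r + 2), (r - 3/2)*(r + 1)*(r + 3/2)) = r - 3/2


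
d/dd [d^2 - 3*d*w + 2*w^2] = 2*d - 3*w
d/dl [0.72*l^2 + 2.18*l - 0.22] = 1.44*l + 2.18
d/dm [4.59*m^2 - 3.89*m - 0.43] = 9.18*m - 3.89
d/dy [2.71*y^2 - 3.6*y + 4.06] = 5.42*y - 3.6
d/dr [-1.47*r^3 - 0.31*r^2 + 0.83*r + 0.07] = -4.41*r^2 - 0.62*r + 0.83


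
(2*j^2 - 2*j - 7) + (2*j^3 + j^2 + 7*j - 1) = 2*j^3 + 3*j^2 + 5*j - 8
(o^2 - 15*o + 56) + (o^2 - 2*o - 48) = 2*o^2 - 17*o + 8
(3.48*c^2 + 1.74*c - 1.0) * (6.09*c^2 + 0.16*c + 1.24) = 21.1932*c^4 + 11.1534*c^3 - 1.4964*c^2 + 1.9976*c - 1.24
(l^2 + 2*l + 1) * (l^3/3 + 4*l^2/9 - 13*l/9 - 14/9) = l^5/3 + 10*l^4/9 - 2*l^3/9 - 4*l^2 - 41*l/9 - 14/9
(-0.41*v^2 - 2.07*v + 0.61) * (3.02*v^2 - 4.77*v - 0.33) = -1.2382*v^4 - 4.2957*v^3 + 11.8514*v^2 - 2.2266*v - 0.2013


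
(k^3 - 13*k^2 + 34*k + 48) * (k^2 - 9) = k^5 - 13*k^4 + 25*k^3 + 165*k^2 - 306*k - 432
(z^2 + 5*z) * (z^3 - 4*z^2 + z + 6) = z^5 + z^4 - 19*z^3 + 11*z^2 + 30*z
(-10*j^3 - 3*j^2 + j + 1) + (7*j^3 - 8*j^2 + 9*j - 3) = -3*j^3 - 11*j^2 + 10*j - 2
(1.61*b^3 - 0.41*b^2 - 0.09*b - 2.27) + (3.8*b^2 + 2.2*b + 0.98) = 1.61*b^3 + 3.39*b^2 + 2.11*b - 1.29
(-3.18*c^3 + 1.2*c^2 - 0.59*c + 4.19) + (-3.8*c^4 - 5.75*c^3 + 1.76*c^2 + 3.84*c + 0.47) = -3.8*c^4 - 8.93*c^3 + 2.96*c^2 + 3.25*c + 4.66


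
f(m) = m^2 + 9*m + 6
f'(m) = 2*m + 9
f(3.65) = 52.17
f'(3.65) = 16.30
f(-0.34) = 3.06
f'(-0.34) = 8.32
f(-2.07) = -8.35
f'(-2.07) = 4.86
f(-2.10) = -8.49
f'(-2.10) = 4.80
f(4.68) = 70.02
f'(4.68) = 18.36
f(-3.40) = -13.04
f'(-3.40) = 2.20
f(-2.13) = -8.63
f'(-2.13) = 4.74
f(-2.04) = -8.20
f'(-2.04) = 4.92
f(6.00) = 96.00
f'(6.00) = 21.00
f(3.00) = 42.00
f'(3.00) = 15.00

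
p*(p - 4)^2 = p^3 - 8*p^2 + 16*p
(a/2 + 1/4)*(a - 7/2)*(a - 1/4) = a^3/2 - 13*a^2/8 - a/2 + 7/32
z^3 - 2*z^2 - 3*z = z*(z - 3)*(z + 1)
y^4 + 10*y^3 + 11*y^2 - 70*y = y*(y - 2)*(y + 5)*(y + 7)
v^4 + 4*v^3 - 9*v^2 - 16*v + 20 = (v - 2)*(v - 1)*(v + 2)*(v + 5)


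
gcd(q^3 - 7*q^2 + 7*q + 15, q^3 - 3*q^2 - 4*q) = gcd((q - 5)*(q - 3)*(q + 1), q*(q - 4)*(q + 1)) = q + 1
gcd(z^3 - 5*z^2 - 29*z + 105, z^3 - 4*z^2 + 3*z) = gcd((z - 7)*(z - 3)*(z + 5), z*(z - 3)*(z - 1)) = z - 3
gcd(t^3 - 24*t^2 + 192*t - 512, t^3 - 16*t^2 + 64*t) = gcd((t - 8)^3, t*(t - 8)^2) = t^2 - 16*t + 64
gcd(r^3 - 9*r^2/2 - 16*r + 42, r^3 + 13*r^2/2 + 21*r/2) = r + 7/2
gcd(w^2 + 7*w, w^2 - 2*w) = w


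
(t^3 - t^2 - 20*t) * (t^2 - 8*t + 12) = t^5 - 9*t^4 + 148*t^2 - 240*t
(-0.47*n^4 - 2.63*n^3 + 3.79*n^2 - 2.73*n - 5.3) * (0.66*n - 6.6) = -0.3102*n^5 + 1.3662*n^4 + 19.8594*n^3 - 26.8158*n^2 + 14.52*n + 34.98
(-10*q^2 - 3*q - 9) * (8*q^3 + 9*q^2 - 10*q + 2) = -80*q^5 - 114*q^4 + q^3 - 71*q^2 + 84*q - 18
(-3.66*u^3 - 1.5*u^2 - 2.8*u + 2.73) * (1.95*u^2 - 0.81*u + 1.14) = -7.137*u^5 + 0.0396000000000005*u^4 - 8.4174*u^3 + 5.8815*u^2 - 5.4033*u + 3.1122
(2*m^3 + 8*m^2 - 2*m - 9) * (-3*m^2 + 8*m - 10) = -6*m^5 - 8*m^4 + 50*m^3 - 69*m^2 - 52*m + 90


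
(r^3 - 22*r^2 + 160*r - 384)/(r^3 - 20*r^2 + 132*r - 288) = (r - 8)/(r - 6)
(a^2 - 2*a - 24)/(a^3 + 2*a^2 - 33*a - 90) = (a + 4)/(a^2 + 8*a + 15)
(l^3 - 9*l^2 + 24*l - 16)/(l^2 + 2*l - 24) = (l^2 - 5*l + 4)/(l + 6)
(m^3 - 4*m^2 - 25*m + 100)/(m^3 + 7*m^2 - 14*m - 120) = (m - 5)/(m + 6)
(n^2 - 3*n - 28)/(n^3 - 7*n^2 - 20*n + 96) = (n - 7)/(n^2 - 11*n + 24)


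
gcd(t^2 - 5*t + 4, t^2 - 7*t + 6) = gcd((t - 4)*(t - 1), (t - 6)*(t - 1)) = t - 1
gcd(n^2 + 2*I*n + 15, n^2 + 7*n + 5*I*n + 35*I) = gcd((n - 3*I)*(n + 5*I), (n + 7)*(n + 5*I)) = n + 5*I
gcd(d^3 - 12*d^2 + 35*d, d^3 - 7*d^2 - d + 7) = d - 7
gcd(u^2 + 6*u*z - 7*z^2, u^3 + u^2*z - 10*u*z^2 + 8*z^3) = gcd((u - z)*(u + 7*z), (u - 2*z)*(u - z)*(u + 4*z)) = -u + z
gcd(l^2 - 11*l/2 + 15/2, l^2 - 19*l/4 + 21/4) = l - 3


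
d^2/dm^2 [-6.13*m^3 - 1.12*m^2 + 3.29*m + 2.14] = -36.78*m - 2.24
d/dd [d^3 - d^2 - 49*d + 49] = 3*d^2 - 2*d - 49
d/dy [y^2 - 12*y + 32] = 2*y - 12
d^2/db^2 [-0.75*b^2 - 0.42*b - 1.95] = -1.50000000000000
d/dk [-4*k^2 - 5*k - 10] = -8*k - 5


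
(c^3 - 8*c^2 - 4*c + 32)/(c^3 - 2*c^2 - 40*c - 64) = (c - 2)/(c + 4)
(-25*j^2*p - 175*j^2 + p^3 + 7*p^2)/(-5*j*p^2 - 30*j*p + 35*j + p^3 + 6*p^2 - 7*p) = (5*j + p)/(p - 1)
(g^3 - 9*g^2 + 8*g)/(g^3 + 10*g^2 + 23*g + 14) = g*(g^2 - 9*g + 8)/(g^3 + 10*g^2 + 23*g + 14)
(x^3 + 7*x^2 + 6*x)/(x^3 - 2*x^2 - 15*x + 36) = x*(x^2 + 7*x + 6)/(x^3 - 2*x^2 - 15*x + 36)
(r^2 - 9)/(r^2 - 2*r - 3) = (r + 3)/(r + 1)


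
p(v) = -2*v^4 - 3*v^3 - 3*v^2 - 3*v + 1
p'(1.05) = -28.48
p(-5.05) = -974.75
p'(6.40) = -2507.19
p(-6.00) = -2033.00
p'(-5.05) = 828.08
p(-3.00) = -98.00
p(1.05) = -11.36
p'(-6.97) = 2310.46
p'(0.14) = -4.04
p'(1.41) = -51.78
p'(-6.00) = 1437.00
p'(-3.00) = 150.00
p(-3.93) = -328.54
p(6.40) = -4282.96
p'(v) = -8*v^3 - 9*v^2 - 6*v - 3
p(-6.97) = -3828.21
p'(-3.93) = 367.16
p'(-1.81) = 25.81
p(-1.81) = -7.07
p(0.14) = 0.51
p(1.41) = -25.51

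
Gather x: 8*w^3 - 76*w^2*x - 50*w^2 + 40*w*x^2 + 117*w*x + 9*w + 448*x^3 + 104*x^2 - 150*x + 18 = 8*w^3 - 50*w^2 + 9*w + 448*x^3 + x^2*(40*w + 104) + x*(-76*w^2 + 117*w - 150) + 18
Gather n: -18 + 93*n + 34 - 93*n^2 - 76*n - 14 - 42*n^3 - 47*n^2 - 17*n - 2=-42*n^3 - 140*n^2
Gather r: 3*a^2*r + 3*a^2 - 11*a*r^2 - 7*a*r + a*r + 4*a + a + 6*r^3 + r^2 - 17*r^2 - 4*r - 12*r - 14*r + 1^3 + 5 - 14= 3*a^2 + 5*a + 6*r^3 + r^2*(-11*a - 16) + r*(3*a^2 - 6*a - 30) - 8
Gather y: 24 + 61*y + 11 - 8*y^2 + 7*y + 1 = -8*y^2 + 68*y + 36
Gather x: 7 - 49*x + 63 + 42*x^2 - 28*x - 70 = 42*x^2 - 77*x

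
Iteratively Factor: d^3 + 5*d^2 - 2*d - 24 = (d - 2)*(d^2 + 7*d + 12) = (d - 2)*(d + 4)*(d + 3)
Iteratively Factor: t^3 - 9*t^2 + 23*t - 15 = (t - 3)*(t^2 - 6*t + 5) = (t - 5)*(t - 3)*(t - 1)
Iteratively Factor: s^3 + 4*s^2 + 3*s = (s + 3)*(s^2 + s) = s*(s + 3)*(s + 1)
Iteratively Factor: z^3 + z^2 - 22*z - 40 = (z + 4)*(z^2 - 3*z - 10) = (z + 2)*(z + 4)*(z - 5)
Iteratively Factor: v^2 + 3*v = (v)*(v + 3)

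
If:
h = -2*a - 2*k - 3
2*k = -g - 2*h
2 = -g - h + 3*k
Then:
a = 3*k/2 - 5/2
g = 8*k - 4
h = 2 - 5*k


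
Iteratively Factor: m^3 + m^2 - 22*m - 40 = (m + 4)*(m^2 - 3*m - 10) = (m - 5)*(m + 4)*(m + 2)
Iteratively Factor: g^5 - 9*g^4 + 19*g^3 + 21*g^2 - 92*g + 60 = (g - 2)*(g^4 - 7*g^3 + 5*g^2 + 31*g - 30) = (g - 2)*(g - 1)*(g^3 - 6*g^2 - g + 30) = (g - 2)*(g - 1)*(g + 2)*(g^2 - 8*g + 15) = (g - 5)*(g - 2)*(g - 1)*(g + 2)*(g - 3)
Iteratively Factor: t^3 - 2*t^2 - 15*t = (t - 5)*(t^2 + 3*t) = t*(t - 5)*(t + 3)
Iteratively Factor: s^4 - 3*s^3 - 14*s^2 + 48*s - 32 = (s - 2)*(s^3 - s^2 - 16*s + 16) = (s - 2)*(s + 4)*(s^2 - 5*s + 4) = (s - 2)*(s - 1)*(s + 4)*(s - 4)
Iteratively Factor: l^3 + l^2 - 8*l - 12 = (l + 2)*(l^2 - l - 6) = (l - 3)*(l + 2)*(l + 2)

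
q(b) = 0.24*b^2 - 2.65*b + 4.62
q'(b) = 0.48*b - 2.65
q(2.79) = -0.91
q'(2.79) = -1.31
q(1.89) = 0.47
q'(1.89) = -1.74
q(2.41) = -0.37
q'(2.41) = -1.49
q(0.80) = 2.65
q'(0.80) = -2.27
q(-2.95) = 14.53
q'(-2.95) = -4.07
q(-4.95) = 23.62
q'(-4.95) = -5.03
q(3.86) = -2.03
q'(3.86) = -0.80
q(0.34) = 3.75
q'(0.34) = -2.49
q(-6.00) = 29.16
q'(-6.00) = -5.53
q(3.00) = -1.17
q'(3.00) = -1.21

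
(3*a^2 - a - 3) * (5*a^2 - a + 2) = 15*a^4 - 8*a^3 - 8*a^2 + a - 6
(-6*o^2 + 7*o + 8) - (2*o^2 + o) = -8*o^2 + 6*o + 8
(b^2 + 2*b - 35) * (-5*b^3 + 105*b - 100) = -5*b^5 - 10*b^4 + 280*b^3 + 110*b^2 - 3875*b + 3500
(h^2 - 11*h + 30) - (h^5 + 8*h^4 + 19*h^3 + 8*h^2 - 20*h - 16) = -h^5 - 8*h^4 - 19*h^3 - 7*h^2 + 9*h + 46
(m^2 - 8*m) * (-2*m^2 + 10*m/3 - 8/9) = -2*m^4 + 58*m^3/3 - 248*m^2/9 + 64*m/9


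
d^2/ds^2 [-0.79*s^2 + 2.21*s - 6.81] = -1.58000000000000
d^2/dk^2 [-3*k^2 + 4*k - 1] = -6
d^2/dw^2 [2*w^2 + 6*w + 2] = 4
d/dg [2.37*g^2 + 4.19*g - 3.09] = 4.74*g + 4.19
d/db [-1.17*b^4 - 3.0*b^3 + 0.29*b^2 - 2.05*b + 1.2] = -4.68*b^3 - 9.0*b^2 + 0.58*b - 2.05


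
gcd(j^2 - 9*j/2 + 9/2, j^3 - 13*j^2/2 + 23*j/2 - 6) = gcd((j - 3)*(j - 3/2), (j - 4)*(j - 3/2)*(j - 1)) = j - 3/2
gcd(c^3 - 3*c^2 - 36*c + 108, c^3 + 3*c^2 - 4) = 1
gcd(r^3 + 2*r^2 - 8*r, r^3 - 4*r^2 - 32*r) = r^2 + 4*r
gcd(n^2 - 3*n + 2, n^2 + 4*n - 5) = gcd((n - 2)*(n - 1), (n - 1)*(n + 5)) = n - 1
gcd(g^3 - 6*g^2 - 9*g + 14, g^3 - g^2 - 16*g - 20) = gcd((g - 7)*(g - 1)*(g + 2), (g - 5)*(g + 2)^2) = g + 2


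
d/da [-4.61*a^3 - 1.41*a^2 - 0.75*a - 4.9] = -13.83*a^2 - 2.82*a - 0.75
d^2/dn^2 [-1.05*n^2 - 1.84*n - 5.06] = -2.10000000000000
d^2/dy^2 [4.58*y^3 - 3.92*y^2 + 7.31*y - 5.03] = 27.48*y - 7.84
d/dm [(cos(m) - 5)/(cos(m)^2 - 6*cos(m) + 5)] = sin(m)/(cos(m) - 1)^2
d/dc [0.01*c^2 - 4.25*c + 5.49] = 0.02*c - 4.25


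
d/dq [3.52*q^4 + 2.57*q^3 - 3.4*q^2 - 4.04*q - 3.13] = 14.08*q^3 + 7.71*q^2 - 6.8*q - 4.04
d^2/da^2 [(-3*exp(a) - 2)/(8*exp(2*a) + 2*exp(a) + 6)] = (-48*exp(4*a) - 116*exp(3*a) + 192*exp(2*a) + 103*exp(a) - 21)*exp(a)/(2*(64*exp(6*a) + 48*exp(5*a) + 156*exp(4*a) + 73*exp(3*a) + 117*exp(2*a) + 27*exp(a) + 27))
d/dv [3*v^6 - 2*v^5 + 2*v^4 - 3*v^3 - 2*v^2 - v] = 18*v^5 - 10*v^4 + 8*v^3 - 9*v^2 - 4*v - 1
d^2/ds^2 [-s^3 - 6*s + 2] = -6*s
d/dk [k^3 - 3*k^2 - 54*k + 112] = 3*k^2 - 6*k - 54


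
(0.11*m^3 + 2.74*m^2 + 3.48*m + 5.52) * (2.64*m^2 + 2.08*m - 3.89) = 0.2904*m^5 + 7.4624*m^4 + 14.4585*m^3 + 11.1526*m^2 - 2.0556*m - 21.4728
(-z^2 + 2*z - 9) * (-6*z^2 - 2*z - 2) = 6*z^4 - 10*z^3 + 52*z^2 + 14*z + 18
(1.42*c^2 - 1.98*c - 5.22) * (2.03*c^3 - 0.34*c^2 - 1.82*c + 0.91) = 2.8826*c^5 - 4.5022*c^4 - 12.5078*c^3 + 6.6706*c^2 + 7.6986*c - 4.7502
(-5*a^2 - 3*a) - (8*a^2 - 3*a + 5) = -13*a^2 - 5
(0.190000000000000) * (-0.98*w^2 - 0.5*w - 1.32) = -0.1862*w^2 - 0.095*w - 0.2508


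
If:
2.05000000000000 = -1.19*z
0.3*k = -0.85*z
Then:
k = 4.88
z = -1.72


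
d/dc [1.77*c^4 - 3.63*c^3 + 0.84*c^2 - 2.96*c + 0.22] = 7.08*c^3 - 10.89*c^2 + 1.68*c - 2.96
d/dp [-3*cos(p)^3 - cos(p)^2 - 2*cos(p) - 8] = (9*cos(p)^2 + 2*cos(p) + 2)*sin(p)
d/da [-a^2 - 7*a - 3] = -2*a - 7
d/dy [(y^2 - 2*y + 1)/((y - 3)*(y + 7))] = 2*(3*y^2 - 22*y + 19)/(y^4 + 8*y^3 - 26*y^2 - 168*y + 441)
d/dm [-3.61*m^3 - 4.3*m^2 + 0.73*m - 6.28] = -10.83*m^2 - 8.6*m + 0.73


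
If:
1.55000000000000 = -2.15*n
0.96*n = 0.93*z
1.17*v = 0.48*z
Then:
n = -0.72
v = -0.31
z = -0.74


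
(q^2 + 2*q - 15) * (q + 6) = q^3 + 8*q^2 - 3*q - 90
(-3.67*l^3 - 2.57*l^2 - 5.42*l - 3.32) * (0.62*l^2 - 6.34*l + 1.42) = -2.2754*l^5 + 21.6744*l^4 + 7.722*l^3 + 28.655*l^2 + 13.3524*l - 4.7144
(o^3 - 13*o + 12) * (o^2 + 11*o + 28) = o^5 + 11*o^4 + 15*o^3 - 131*o^2 - 232*o + 336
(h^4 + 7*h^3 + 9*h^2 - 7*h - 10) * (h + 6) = h^5 + 13*h^4 + 51*h^3 + 47*h^2 - 52*h - 60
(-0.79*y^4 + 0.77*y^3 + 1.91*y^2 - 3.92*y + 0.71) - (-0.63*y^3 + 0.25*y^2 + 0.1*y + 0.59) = -0.79*y^4 + 1.4*y^3 + 1.66*y^2 - 4.02*y + 0.12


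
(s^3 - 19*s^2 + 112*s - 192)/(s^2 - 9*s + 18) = (s^2 - 16*s + 64)/(s - 6)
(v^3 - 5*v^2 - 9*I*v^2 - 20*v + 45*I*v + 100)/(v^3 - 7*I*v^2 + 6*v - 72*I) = (v^2 - 5*v*(1 + I) + 25*I)/(v^2 - 3*I*v + 18)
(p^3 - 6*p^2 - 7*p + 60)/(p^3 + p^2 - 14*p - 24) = (p - 5)/(p + 2)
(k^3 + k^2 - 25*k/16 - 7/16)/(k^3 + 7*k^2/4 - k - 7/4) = (k + 1/4)/(k + 1)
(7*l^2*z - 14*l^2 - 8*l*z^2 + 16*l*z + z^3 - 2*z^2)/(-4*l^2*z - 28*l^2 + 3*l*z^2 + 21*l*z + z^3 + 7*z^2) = (-7*l*z + 14*l + z^2 - 2*z)/(4*l*z + 28*l + z^2 + 7*z)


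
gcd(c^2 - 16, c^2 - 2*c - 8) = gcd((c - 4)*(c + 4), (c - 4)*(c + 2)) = c - 4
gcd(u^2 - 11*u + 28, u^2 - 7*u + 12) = u - 4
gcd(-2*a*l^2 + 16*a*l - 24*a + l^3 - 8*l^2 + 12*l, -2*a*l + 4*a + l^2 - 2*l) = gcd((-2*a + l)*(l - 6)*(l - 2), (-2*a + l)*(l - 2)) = 2*a*l - 4*a - l^2 + 2*l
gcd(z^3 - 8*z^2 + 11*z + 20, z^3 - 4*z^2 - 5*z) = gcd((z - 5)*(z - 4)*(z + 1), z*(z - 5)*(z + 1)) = z^2 - 4*z - 5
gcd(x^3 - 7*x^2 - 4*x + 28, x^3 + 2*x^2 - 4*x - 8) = x^2 - 4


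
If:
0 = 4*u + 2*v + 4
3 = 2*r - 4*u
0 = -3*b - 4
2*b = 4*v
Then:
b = -4/3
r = 1/6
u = -2/3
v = -2/3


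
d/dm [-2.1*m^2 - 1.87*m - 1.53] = -4.2*m - 1.87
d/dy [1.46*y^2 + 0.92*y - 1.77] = 2.92*y + 0.92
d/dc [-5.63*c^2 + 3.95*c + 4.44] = 3.95 - 11.26*c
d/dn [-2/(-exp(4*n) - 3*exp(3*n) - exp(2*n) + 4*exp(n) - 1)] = (-8*exp(3*n) - 18*exp(2*n) - 4*exp(n) + 8)*exp(n)/(exp(4*n) + 3*exp(3*n) + exp(2*n) - 4*exp(n) + 1)^2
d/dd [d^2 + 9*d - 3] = 2*d + 9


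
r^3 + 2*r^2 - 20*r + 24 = (r - 2)^2*(r + 6)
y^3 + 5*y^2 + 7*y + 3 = (y + 1)^2*(y + 3)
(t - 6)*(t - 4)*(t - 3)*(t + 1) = t^4 - 12*t^3 + 41*t^2 - 18*t - 72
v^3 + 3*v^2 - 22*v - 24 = (v - 4)*(v + 1)*(v + 6)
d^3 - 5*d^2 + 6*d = d*(d - 3)*(d - 2)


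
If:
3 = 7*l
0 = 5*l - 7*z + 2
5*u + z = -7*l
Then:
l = 3/7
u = -176/245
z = 29/49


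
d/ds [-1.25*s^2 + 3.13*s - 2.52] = 3.13 - 2.5*s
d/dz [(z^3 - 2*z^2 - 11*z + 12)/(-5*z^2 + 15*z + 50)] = (-z^4 + 6*z^3 + 13*z^2 - 16*z - 146)/(5*(z^4 - 6*z^3 - 11*z^2 + 60*z + 100))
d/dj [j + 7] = 1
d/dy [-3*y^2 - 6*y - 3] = -6*y - 6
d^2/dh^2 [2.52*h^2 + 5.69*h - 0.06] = 5.04000000000000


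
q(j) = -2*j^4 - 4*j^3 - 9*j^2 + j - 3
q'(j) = -8*j^3 - 12*j^2 - 18*j + 1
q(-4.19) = -487.39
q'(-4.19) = 454.23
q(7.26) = -7556.92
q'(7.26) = -3823.43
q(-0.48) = -5.22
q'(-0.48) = 7.76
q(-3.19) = -175.03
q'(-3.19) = 196.00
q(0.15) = -3.07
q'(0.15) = -2.00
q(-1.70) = -27.76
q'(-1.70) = 36.22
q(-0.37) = -4.44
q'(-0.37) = 6.42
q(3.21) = -437.18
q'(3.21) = -445.04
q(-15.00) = -89793.00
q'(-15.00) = 24571.00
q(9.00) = -16761.00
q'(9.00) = -6965.00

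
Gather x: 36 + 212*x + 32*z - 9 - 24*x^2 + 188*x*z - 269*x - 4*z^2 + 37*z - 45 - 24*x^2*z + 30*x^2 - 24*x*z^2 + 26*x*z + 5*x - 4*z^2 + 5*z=x^2*(6 - 24*z) + x*(-24*z^2 + 214*z - 52) - 8*z^2 + 74*z - 18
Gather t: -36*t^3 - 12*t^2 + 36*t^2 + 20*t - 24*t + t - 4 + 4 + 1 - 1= -36*t^3 + 24*t^2 - 3*t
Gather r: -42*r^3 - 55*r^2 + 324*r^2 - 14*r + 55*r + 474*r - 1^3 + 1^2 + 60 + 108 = -42*r^3 + 269*r^2 + 515*r + 168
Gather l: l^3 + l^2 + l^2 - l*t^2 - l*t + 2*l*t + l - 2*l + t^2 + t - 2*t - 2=l^3 + 2*l^2 + l*(-t^2 + t - 1) + t^2 - t - 2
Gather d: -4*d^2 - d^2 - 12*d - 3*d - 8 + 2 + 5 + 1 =-5*d^2 - 15*d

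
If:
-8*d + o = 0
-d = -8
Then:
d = 8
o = 64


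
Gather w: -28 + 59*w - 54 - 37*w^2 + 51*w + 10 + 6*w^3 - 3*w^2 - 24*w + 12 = 6*w^3 - 40*w^2 + 86*w - 60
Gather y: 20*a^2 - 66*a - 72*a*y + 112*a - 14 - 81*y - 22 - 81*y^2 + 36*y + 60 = 20*a^2 + 46*a - 81*y^2 + y*(-72*a - 45) + 24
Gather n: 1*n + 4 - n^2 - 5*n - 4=-n^2 - 4*n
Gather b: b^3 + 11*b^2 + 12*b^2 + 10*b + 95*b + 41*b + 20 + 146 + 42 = b^3 + 23*b^2 + 146*b + 208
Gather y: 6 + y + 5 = y + 11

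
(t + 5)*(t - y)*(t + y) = t^3 + 5*t^2 - t*y^2 - 5*y^2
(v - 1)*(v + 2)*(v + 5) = v^3 + 6*v^2 + 3*v - 10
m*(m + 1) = m^2 + m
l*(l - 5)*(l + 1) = l^3 - 4*l^2 - 5*l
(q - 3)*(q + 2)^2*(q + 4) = q^4 + 5*q^3 - 4*q^2 - 44*q - 48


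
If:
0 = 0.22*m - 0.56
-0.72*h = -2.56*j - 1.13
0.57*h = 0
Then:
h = 0.00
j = -0.44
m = 2.55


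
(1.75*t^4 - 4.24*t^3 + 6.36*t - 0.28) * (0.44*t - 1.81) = 0.77*t^5 - 5.0331*t^4 + 7.6744*t^3 + 2.7984*t^2 - 11.6348*t + 0.5068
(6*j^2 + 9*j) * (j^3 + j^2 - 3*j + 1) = 6*j^5 + 15*j^4 - 9*j^3 - 21*j^2 + 9*j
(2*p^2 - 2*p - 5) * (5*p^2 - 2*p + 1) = 10*p^4 - 14*p^3 - 19*p^2 + 8*p - 5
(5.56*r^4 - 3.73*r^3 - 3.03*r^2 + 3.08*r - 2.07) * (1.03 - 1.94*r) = -10.7864*r^5 + 12.963*r^4 + 2.0363*r^3 - 9.0961*r^2 + 7.1882*r - 2.1321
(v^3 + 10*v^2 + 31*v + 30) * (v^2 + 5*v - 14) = v^5 + 15*v^4 + 67*v^3 + 45*v^2 - 284*v - 420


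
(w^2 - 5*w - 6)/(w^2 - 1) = (w - 6)/(w - 1)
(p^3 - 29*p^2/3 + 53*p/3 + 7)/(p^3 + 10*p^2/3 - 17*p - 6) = (p - 7)/(p + 6)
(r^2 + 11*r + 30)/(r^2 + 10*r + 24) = (r + 5)/(r + 4)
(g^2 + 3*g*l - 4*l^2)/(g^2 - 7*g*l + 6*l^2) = (g + 4*l)/(g - 6*l)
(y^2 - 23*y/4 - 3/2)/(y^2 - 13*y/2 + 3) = (4*y + 1)/(2*(2*y - 1))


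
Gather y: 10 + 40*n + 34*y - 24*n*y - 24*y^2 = 40*n - 24*y^2 + y*(34 - 24*n) + 10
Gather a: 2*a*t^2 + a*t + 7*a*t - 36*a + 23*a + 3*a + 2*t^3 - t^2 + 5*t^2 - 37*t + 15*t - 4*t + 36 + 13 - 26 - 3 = a*(2*t^2 + 8*t - 10) + 2*t^3 + 4*t^2 - 26*t + 20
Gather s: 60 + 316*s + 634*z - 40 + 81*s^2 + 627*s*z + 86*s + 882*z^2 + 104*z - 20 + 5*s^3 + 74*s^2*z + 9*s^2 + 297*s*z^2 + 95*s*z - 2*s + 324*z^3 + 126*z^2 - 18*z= 5*s^3 + s^2*(74*z + 90) + s*(297*z^2 + 722*z + 400) + 324*z^3 + 1008*z^2 + 720*z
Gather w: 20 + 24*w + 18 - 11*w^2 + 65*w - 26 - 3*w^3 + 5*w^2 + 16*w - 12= -3*w^3 - 6*w^2 + 105*w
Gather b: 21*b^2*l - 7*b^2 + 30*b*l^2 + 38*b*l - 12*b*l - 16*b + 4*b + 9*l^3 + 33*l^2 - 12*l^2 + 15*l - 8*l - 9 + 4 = b^2*(21*l - 7) + b*(30*l^2 + 26*l - 12) + 9*l^3 + 21*l^2 + 7*l - 5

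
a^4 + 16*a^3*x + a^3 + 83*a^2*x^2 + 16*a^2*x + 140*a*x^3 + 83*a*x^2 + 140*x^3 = (a + 1)*(a + 4*x)*(a + 5*x)*(a + 7*x)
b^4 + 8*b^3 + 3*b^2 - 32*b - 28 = (b - 2)*(b + 1)*(b + 2)*(b + 7)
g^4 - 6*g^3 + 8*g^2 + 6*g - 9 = (g - 3)^2*(g - 1)*(g + 1)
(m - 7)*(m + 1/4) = m^2 - 27*m/4 - 7/4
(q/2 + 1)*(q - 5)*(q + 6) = q^3/2 + 3*q^2/2 - 14*q - 30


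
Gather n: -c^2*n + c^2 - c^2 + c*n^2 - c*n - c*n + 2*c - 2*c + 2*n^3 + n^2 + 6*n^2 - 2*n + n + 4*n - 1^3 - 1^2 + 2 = 2*n^3 + n^2*(c + 7) + n*(-c^2 - 2*c + 3)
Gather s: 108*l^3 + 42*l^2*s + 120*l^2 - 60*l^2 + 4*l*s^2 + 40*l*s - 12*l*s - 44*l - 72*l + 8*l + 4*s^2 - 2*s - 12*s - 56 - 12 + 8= 108*l^3 + 60*l^2 - 108*l + s^2*(4*l + 4) + s*(42*l^2 + 28*l - 14) - 60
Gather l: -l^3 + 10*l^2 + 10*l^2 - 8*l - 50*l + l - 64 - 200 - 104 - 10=-l^3 + 20*l^2 - 57*l - 378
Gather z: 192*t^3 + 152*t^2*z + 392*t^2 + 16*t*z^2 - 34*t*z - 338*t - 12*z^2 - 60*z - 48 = 192*t^3 + 392*t^2 - 338*t + z^2*(16*t - 12) + z*(152*t^2 - 34*t - 60) - 48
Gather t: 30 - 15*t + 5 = 35 - 15*t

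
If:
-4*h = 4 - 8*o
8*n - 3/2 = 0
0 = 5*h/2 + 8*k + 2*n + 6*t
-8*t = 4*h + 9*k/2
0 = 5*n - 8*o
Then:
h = -49/64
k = -97/592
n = 3/16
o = 15/128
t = 4499/9472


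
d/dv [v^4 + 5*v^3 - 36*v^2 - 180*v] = 4*v^3 + 15*v^2 - 72*v - 180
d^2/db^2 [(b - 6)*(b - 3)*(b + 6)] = 6*b - 6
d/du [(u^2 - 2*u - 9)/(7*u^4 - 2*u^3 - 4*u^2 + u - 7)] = (-14*u^5 + 44*u^4 + 244*u^3 - 61*u^2 - 86*u + 23)/(49*u^8 - 28*u^7 - 52*u^6 + 30*u^5 - 86*u^4 + 20*u^3 + 57*u^2 - 14*u + 49)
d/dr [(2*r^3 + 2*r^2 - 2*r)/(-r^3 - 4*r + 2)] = 2*(r^4 - 10*r^3 + 2*r^2 + 4*r - 2)/(r^6 + 8*r^4 - 4*r^3 + 16*r^2 - 16*r + 4)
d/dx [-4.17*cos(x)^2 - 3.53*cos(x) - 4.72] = (8.34*cos(x) + 3.53)*sin(x)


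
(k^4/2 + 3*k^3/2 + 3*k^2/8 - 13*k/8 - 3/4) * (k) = k^5/2 + 3*k^4/2 + 3*k^3/8 - 13*k^2/8 - 3*k/4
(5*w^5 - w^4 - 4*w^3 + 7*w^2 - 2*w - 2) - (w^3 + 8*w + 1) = 5*w^5 - w^4 - 5*w^3 + 7*w^2 - 10*w - 3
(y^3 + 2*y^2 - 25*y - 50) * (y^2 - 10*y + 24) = y^5 - 8*y^4 - 21*y^3 + 248*y^2 - 100*y - 1200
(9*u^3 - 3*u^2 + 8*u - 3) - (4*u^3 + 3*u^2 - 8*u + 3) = 5*u^3 - 6*u^2 + 16*u - 6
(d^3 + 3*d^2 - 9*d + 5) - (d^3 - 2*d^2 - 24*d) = 5*d^2 + 15*d + 5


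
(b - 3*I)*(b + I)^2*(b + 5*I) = b^4 + 4*I*b^3 + 10*b^2 + 28*I*b - 15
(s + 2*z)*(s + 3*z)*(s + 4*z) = s^3 + 9*s^2*z + 26*s*z^2 + 24*z^3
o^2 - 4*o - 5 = (o - 5)*(o + 1)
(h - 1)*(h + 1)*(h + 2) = h^3 + 2*h^2 - h - 2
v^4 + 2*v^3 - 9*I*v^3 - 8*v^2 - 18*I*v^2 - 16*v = v*(v + 2)*(v - 8*I)*(v - I)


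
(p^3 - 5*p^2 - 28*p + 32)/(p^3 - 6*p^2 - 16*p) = (p^2 + 3*p - 4)/(p*(p + 2))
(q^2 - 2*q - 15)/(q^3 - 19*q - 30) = 1/(q + 2)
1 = 1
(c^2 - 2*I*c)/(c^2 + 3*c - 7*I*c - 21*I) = c*(c - 2*I)/(c^2 + c*(3 - 7*I) - 21*I)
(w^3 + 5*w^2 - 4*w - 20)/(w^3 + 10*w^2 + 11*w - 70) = (w + 2)/(w + 7)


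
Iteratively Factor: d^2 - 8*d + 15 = (d - 5)*(d - 3)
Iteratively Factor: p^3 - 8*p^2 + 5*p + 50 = (p + 2)*(p^2 - 10*p + 25) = (p - 5)*(p + 2)*(p - 5)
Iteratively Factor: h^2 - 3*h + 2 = (h - 2)*(h - 1)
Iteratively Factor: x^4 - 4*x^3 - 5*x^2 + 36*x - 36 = (x - 3)*(x^3 - x^2 - 8*x + 12) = (x - 3)*(x + 3)*(x^2 - 4*x + 4) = (x - 3)*(x - 2)*(x + 3)*(x - 2)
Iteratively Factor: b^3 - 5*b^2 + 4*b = (b - 4)*(b^2 - b) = (b - 4)*(b - 1)*(b)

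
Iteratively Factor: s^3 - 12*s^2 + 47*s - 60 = (s - 4)*(s^2 - 8*s + 15) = (s - 4)*(s - 3)*(s - 5)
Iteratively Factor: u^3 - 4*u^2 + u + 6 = (u - 2)*(u^2 - 2*u - 3) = (u - 2)*(u + 1)*(u - 3)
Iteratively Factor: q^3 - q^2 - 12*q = (q)*(q^2 - q - 12) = q*(q + 3)*(q - 4)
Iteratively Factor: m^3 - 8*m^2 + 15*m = (m - 5)*(m^2 - 3*m) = m*(m - 5)*(m - 3)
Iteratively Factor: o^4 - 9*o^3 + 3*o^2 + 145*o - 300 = (o - 5)*(o^3 - 4*o^2 - 17*o + 60) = (o - 5)*(o - 3)*(o^2 - o - 20) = (o - 5)*(o - 3)*(o + 4)*(o - 5)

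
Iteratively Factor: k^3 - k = (k)*(k^2 - 1) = k*(k + 1)*(k - 1)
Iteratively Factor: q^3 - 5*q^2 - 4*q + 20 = (q - 5)*(q^2 - 4) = (q - 5)*(q + 2)*(q - 2)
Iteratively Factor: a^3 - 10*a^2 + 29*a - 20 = (a - 1)*(a^2 - 9*a + 20) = (a - 4)*(a - 1)*(a - 5)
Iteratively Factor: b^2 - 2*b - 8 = (b + 2)*(b - 4)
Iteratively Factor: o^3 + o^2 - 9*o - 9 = (o + 3)*(o^2 - 2*o - 3) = (o + 1)*(o + 3)*(o - 3)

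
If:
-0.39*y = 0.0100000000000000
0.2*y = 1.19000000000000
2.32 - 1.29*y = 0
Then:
No Solution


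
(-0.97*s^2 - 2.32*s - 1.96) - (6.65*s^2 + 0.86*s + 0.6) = -7.62*s^2 - 3.18*s - 2.56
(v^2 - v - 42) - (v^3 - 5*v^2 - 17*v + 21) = -v^3 + 6*v^2 + 16*v - 63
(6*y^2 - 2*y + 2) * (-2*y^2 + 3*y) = -12*y^4 + 22*y^3 - 10*y^2 + 6*y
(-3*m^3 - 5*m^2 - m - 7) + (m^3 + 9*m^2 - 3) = -2*m^3 + 4*m^2 - m - 10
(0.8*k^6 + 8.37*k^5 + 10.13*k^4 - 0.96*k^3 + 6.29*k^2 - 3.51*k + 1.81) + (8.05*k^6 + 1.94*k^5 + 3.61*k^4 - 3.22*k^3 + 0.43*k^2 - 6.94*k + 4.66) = 8.85*k^6 + 10.31*k^5 + 13.74*k^4 - 4.18*k^3 + 6.72*k^2 - 10.45*k + 6.47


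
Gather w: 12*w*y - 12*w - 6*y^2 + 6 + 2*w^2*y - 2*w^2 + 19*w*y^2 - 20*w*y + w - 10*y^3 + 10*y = w^2*(2*y - 2) + w*(19*y^2 - 8*y - 11) - 10*y^3 - 6*y^2 + 10*y + 6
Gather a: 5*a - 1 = 5*a - 1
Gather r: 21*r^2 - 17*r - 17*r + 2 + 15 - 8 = 21*r^2 - 34*r + 9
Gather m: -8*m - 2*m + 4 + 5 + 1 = 10 - 10*m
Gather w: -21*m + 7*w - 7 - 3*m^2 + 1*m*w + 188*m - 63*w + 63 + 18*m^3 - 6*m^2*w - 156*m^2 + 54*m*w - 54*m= 18*m^3 - 159*m^2 + 113*m + w*(-6*m^2 + 55*m - 56) + 56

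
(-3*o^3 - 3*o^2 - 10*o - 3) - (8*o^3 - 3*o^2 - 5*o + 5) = -11*o^3 - 5*o - 8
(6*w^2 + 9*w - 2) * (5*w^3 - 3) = 30*w^5 + 45*w^4 - 10*w^3 - 18*w^2 - 27*w + 6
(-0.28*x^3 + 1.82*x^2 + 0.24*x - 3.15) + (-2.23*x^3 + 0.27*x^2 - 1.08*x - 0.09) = -2.51*x^3 + 2.09*x^2 - 0.84*x - 3.24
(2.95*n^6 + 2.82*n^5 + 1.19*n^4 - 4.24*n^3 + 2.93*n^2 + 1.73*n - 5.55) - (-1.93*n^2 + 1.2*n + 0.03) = 2.95*n^6 + 2.82*n^5 + 1.19*n^4 - 4.24*n^3 + 4.86*n^2 + 0.53*n - 5.58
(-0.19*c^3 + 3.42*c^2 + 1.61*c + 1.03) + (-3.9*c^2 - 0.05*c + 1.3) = -0.19*c^3 - 0.48*c^2 + 1.56*c + 2.33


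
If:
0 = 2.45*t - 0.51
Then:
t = 0.21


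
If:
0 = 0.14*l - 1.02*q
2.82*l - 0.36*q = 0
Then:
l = 0.00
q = 0.00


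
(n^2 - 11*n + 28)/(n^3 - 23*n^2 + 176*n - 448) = (n - 4)/(n^2 - 16*n + 64)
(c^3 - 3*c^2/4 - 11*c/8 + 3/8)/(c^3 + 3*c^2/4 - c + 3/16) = 2*(2*c^2 - c - 3)/(4*c^2 + 4*c - 3)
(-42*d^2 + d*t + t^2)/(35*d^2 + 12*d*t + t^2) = (-6*d + t)/(5*d + t)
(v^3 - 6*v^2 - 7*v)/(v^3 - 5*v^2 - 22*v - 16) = v*(v - 7)/(v^2 - 6*v - 16)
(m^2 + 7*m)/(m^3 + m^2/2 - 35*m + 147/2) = 2*m/(2*m^2 - 13*m + 21)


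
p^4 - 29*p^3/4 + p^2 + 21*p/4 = p*(p - 7)*(p - 1)*(p + 3/4)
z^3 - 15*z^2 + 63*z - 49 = (z - 7)^2*(z - 1)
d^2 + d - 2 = (d - 1)*(d + 2)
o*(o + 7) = o^2 + 7*o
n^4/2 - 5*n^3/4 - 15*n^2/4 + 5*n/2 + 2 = (n/2 + 1)*(n - 4)*(n - 1)*(n + 1/2)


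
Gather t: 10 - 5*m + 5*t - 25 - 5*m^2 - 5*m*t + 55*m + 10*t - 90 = -5*m^2 + 50*m + t*(15 - 5*m) - 105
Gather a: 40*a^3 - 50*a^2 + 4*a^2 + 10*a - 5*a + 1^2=40*a^3 - 46*a^2 + 5*a + 1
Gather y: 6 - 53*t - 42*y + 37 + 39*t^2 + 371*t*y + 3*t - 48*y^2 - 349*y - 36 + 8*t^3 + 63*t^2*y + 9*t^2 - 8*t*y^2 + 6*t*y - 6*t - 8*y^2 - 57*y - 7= 8*t^3 + 48*t^2 - 56*t + y^2*(-8*t - 56) + y*(63*t^2 + 377*t - 448)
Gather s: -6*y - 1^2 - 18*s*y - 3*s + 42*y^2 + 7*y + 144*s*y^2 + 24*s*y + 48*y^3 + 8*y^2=s*(144*y^2 + 6*y - 3) + 48*y^3 + 50*y^2 + y - 1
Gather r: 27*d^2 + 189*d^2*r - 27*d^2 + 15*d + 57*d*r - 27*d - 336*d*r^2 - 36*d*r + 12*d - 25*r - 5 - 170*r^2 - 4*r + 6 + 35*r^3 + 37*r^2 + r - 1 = 35*r^3 + r^2*(-336*d - 133) + r*(189*d^2 + 21*d - 28)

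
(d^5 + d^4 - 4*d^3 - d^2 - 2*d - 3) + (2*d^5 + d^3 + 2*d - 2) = 3*d^5 + d^4 - 3*d^3 - d^2 - 5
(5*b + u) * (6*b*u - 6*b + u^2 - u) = 30*b^2*u - 30*b^2 + 11*b*u^2 - 11*b*u + u^3 - u^2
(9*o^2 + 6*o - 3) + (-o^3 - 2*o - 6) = -o^3 + 9*o^2 + 4*o - 9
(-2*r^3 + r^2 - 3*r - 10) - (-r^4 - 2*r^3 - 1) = r^4 + r^2 - 3*r - 9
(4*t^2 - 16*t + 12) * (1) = 4*t^2 - 16*t + 12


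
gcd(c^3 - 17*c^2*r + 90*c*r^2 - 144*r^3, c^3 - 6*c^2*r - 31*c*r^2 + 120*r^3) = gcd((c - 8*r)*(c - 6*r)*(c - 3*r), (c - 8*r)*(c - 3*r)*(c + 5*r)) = c^2 - 11*c*r + 24*r^2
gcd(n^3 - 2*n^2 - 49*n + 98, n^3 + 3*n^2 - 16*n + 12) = n - 2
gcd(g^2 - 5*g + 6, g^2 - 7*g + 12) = g - 3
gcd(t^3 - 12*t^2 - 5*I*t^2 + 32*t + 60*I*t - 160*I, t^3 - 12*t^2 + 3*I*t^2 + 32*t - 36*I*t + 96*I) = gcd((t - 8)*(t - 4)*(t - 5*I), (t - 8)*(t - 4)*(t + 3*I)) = t^2 - 12*t + 32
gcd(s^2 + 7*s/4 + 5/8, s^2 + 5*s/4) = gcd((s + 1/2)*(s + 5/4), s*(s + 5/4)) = s + 5/4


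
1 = 1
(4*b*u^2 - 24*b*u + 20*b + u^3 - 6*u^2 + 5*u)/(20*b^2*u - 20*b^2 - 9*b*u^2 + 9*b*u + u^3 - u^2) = (4*b*u - 20*b + u^2 - 5*u)/(20*b^2 - 9*b*u + u^2)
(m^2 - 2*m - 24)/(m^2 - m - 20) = (m - 6)/(m - 5)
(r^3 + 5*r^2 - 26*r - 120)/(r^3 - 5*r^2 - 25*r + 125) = (r^2 + 10*r + 24)/(r^2 - 25)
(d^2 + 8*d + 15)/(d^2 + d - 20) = (d + 3)/(d - 4)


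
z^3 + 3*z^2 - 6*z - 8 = (z - 2)*(z + 1)*(z + 4)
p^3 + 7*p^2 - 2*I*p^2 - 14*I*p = p*(p + 7)*(p - 2*I)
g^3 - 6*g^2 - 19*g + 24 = (g - 8)*(g - 1)*(g + 3)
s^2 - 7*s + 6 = (s - 6)*(s - 1)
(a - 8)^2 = a^2 - 16*a + 64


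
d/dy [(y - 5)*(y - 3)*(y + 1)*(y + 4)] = 4*y^3 - 9*y^2 - 42*y + 43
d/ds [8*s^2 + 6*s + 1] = 16*s + 6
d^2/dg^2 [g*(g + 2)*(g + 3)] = 6*g + 10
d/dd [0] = 0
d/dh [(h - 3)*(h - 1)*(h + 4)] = 3*h^2 - 13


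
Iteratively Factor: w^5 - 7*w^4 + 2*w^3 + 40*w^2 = (w)*(w^4 - 7*w^3 + 2*w^2 + 40*w) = w*(w - 4)*(w^3 - 3*w^2 - 10*w) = w^2*(w - 4)*(w^2 - 3*w - 10) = w^2*(w - 4)*(w + 2)*(w - 5)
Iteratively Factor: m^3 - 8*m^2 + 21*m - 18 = (m - 3)*(m^2 - 5*m + 6) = (m - 3)^2*(m - 2)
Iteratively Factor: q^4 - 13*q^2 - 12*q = (q + 3)*(q^3 - 3*q^2 - 4*q) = (q - 4)*(q + 3)*(q^2 + q) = (q - 4)*(q + 1)*(q + 3)*(q)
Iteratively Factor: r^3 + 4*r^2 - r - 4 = (r + 1)*(r^2 + 3*r - 4) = (r + 1)*(r + 4)*(r - 1)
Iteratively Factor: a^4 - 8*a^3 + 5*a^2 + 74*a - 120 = (a - 5)*(a^3 - 3*a^2 - 10*a + 24) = (a - 5)*(a - 4)*(a^2 + a - 6) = (a - 5)*(a - 4)*(a - 2)*(a + 3)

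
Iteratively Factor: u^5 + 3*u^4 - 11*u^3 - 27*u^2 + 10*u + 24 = (u + 1)*(u^4 + 2*u^3 - 13*u^2 - 14*u + 24) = (u - 1)*(u + 1)*(u^3 + 3*u^2 - 10*u - 24) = (u - 3)*(u - 1)*(u + 1)*(u^2 + 6*u + 8) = (u - 3)*(u - 1)*(u + 1)*(u + 4)*(u + 2)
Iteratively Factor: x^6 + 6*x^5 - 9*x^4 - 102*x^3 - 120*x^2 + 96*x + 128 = (x + 2)*(x^5 + 4*x^4 - 17*x^3 - 68*x^2 + 16*x + 64) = (x + 2)*(x + 4)*(x^4 - 17*x^2 + 16) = (x - 4)*(x + 2)*(x + 4)*(x^3 + 4*x^2 - x - 4) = (x - 4)*(x + 1)*(x + 2)*(x + 4)*(x^2 + 3*x - 4) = (x - 4)*(x - 1)*(x + 1)*(x + 2)*(x + 4)*(x + 4)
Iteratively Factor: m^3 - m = (m)*(m^2 - 1) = m*(m + 1)*(m - 1)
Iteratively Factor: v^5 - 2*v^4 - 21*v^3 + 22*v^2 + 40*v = (v)*(v^4 - 2*v^3 - 21*v^2 + 22*v + 40) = v*(v + 1)*(v^3 - 3*v^2 - 18*v + 40) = v*(v - 2)*(v + 1)*(v^2 - v - 20) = v*(v - 2)*(v + 1)*(v + 4)*(v - 5)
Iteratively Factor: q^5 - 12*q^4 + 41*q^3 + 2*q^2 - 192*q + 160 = (q - 4)*(q^4 - 8*q^3 + 9*q^2 + 38*q - 40) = (q - 5)*(q - 4)*(q^3 - 3*q^2 - 6*q + 8) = (q - 5)*(q - 4)*(q + 2)*(q^2 - 5*q + 4) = (q - 5)*(q - 4)*(q - 1)*(q + 2)*(q - 4)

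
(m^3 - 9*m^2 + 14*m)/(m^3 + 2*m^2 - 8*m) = (m - 7)/(m + 4)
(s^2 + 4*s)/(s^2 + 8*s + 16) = s/(s + 4)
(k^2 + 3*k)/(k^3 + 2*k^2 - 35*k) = (k + 3)/(k^2 + 2*k - 35)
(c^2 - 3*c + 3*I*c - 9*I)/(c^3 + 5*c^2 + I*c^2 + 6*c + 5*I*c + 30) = (c - 3)/(c^2 + c*(5 - 2*I) - 10*I)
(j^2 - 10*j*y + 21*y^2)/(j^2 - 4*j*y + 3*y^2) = (-j + 7*y)/(-j + y)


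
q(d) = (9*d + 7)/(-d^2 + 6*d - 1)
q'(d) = (2*d - 6)*(9*d + 7)/(-d^2 + 6*d - 1)^2 + 9/(-d^2 + 6*d - 1) = (9*d^2 + 14*d - 51)/(d^4 - 12*d^3 + 38*d^2 - 12*d + 1)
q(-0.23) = -2.03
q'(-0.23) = -9.08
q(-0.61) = -0.30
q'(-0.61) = -2.22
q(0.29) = 14.65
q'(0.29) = -107.35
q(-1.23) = 0.41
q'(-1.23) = -0.56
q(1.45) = 3.58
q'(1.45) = -0.38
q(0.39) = 8.85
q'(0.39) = -31.30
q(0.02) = -8.16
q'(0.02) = -65.43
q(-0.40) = -0.96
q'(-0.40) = -4.35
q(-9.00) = 0.54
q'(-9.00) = 0.03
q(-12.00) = 0.47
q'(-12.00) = 0.02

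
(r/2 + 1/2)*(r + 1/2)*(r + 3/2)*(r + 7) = r^4/2 + 5*r^3 + 95*r^2/8 + 10*r + 21/8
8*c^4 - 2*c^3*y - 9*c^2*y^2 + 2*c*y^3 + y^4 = (-2*c + y)*(-c + y)*(c + y)*(4*c + y)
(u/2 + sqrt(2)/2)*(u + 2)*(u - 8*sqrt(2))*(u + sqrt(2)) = u^4/2 - 3*sqrt(2)*u^3 + u^3 - 15*u^2 - 6*sqrt(2)*u^2 - 30*u - 8*sqrt(2)*u - 16*sqrt(2)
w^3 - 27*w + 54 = (w - 3)^2*(w + 6)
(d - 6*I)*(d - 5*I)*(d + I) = d^3 - 10*I*d^2 - 19*d - 30*I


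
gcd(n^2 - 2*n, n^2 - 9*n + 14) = n - 2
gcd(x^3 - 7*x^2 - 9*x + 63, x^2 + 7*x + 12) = x + 3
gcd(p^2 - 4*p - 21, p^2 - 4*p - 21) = p^2 - 4*p - 21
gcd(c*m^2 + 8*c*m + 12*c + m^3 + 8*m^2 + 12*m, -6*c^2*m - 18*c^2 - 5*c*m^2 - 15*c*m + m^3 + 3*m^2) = c + m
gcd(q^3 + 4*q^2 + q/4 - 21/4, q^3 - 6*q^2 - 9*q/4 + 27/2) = q + 3/2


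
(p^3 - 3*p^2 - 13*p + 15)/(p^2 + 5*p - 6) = (p^2 - 2*p - 15)/(p + 6)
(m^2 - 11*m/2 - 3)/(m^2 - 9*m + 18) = (m + 1/2)/(m - 3)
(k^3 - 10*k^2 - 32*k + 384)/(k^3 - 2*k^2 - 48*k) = (k - 8)/k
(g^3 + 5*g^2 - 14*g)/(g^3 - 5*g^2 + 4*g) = (g^2 + 5*g - 14)/(g^2 - 5*g + 4)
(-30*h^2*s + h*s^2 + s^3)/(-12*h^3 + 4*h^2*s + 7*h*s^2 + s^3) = s*(-5*h + s)/(-2*h^2 + h*s + s^2)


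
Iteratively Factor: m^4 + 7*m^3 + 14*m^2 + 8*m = (m + 4)*(m^3 + 3*m^2 + 2*m) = (m + 1)*(m + 4)*(m^2 + 2*m) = (m + 1)*(m + 2)*(m + 4)*(m)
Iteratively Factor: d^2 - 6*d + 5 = (d - 5)*(d - 1)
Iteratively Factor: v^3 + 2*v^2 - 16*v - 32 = (v - 4)*(v^2 + 6*v + 8) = (v - 4)*(v + 2)*(v + 4)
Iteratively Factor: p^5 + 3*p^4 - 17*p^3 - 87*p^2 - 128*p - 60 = (p + 1)*(p^4 + 2*p^3 - 19*p^2 - 68*p - 60) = (p + 1)*(p + 2)*(p^3 - 19*p - 30) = (p + 1)*(p + 2)*(p + 3)*(p^2 - 3*p - 10) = (p + 1)*(p + 2)^2*(p + 3)*(p - 5)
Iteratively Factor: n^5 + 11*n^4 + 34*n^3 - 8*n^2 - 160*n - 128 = (n - 2)*(n^4 + 13*n^3 + 60*n^2 + 112*n + 64) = (n - 2)*(n + 1)*(n^3 + 12*n^2 + 48*n + 64) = (n - 2)*(n + 1)*(n + 4)*(n^2 + 8*n + 16) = (n - 2)*(n + 1)*(n + 4)^2*(n + 4)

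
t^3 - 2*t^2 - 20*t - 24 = (t - 6)*(t + 2)^2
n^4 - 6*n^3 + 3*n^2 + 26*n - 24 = (n - 4)*(n - 3)*(n - 1)*(n + 2)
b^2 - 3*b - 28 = (b - 7)*(b + 4)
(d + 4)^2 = d^2 + 8*d + 16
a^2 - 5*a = a*(a - 5)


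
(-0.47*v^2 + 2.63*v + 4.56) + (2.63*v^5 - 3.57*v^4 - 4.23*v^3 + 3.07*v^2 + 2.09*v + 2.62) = 2.63*v^5 - 3.57*v^4 - 4.23*v^3 + 2.6*v^2 + 4.72*v + 7.18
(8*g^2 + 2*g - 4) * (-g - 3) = -8*g^3 - 26*g^2 - 2*g + 12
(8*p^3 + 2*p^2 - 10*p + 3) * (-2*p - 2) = -16*p^4 - 20*p^3 + 16*p^2 + 14*p - 6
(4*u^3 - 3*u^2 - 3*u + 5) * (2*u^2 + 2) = 8*u^5 - 6*u^4 + 2*u^3 + 4*u^2 - 6*u + 10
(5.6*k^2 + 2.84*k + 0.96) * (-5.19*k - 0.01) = -29.064*k^3 - 14.7956*k^2 - 5.0108*k - 0.0096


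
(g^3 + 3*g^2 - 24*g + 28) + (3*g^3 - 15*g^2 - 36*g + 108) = 4*g^3 - 12*g^2 - 60*g + 136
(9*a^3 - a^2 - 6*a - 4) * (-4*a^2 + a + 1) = -36*a^5 + 13*a^4 + 32*a^3 + 9*a^2 - 10*a - 4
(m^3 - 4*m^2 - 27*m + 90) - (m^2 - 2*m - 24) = m^3 - 5*m^2 - 25*m + 114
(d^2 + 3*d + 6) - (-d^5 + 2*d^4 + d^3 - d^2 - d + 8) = d^5 - 2*d^4 - d^3 + 2*d^2 + 4*d - 2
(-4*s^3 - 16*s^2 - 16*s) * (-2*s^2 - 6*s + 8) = 8*s^5 + 56*s^4 + 96*s^3 - 32*s^2 - 128*s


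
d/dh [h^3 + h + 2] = 3*h^2 + 1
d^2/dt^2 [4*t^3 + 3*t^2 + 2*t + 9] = 24*t + 6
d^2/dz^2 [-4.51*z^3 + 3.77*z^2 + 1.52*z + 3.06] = 7.54 - 27.06*z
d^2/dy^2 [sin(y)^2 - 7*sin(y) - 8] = 7*sin(y) + 2*cos(2*y)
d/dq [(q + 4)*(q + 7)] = 2*q + 11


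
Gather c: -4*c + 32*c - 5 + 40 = 28*c + 35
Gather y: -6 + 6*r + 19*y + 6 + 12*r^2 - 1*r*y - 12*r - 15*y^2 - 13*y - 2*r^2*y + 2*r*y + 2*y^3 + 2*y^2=12*r^2 - 6*r + 2*y^3 - 13*y^2 + y*(-2*r^2 + r + 6)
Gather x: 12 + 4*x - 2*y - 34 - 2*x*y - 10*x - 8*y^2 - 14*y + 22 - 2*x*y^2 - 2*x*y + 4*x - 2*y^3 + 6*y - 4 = x*(-2*y^2 - 4*y - 2) - 2*y^3 - 8*y^2 - 10*y - 4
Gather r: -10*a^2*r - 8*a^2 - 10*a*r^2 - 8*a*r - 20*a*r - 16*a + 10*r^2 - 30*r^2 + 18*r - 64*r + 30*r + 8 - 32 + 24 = -8*a^2 - 16*a + r^2*(-10*a - 20) + r*(-10*a^2 - 28*a - 16)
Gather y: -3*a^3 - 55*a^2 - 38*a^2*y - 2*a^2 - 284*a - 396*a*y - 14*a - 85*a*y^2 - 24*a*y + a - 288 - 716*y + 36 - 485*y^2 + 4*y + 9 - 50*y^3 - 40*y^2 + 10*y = -3*a^3 - 57*a^2 - 297*a - 50*y^3 + y^2*(-85*a - 525) + y*(-38*a^2 - 420*a - 702) - 243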